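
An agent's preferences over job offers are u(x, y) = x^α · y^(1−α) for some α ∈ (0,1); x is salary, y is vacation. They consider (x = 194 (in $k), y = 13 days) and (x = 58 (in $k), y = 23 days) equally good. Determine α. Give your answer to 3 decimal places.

Set the two utilities equal: 194^α·13^(1−α) = 58^α·23^(1−α).
(194/58)^α = (23/13)^(1−α); take logs: α·ln(194/58) = (1−α)·ln(23/13), i.e. α·1.207415 = (1−α)·0.570545.
Thus α·(1.777960) = 0.570545, so α = 0.570545/1.777960 ≈ 0.321.

α ≈ 0.321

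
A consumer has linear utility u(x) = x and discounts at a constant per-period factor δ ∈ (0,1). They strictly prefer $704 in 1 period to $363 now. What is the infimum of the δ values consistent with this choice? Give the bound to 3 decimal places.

δ > 0.516

The preference means 363 < δ·704.
So δ > 363/704 = 0.51562.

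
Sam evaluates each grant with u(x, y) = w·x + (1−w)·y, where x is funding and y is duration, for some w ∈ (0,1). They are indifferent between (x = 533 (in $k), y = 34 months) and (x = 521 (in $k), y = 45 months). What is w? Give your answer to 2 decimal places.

w = 0.48

Equating utilities: w·533 + (1−w)·34 = w·521 + (1−w)·45.
w·(533−521) = (1−w)·(45−34), i.e. w·12 = (1−w)·11.
So w/(1−w) = 11/12 = 0.9167, giving w = 11/(12+11) = 0.48.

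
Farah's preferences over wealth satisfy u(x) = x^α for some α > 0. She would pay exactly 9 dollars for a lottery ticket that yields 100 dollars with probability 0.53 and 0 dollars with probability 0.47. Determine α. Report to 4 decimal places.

α ≈ 0.2637

EU(lottery) = 0.53·100^α + 0.47·0 = 0.53·100^α.
Equating: 9^α = 0.53·100^α, i.e. 0.0900^α = 0.53.
α = ln(0.53) / ln(9/100) = -0.6348783/-2.4079456 ≈ 0.2637.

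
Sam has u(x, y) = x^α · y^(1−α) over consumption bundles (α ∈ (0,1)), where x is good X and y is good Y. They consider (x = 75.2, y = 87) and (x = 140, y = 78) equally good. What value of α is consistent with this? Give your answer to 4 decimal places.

Set the two utilities equal: 75.2^α·87^(1−α) = 140^α·78^(1−α).
Rearrange to (75.2/140)^α = (78/87)^(1−α) and take logs: α·-0.6214912 = (1−α)·-0.1091993.
Thus α·(-0.7306905) = -0.1091993, so α = -0.1091993/-0.7306905 ≈ 0.1494.

α ≈ 0.1494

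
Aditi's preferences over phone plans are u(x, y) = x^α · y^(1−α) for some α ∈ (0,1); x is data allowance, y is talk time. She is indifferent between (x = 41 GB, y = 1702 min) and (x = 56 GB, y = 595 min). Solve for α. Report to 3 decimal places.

Set the two utilities equal: 41^α·1702^(1−α) = 56^α·595^(1−α).
(41/56)^α = (595/1702)^(1−α); take logs: α·ln(41/56) = (1−α)·ln(595/1702), i.e. α·-0.311780 = (1−α)·-1.050998.
With A = -0.311780 and B = -1.050998: α·A = (1−α)·B, so α = B/(A+B) = -1.050998/-1.362778 ≈ 0.771.

α ≈ 0.771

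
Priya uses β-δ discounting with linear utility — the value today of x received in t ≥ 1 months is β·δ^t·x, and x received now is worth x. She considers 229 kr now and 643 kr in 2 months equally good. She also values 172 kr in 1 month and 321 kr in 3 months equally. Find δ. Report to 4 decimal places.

δ ≈ 0.7320

From the later pair, β·δ^1·172 = β·δ^3·321; dividing through, δ^2 = 172/321 = 0.53583, so δ = 0.73200.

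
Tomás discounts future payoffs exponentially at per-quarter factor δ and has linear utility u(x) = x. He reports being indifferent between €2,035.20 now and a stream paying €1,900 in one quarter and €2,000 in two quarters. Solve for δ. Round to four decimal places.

δ ≈ 0.6400

Present value of the stream is 1900·δ + 2000·δ². Indifference gives 1900δ + 2000δ² = 2035.20.
That is, 2000δ² + 1900δ − 2035.20 = 0, a quadratic in δ.
δ = (−1900 + √(1900² + 4·2000·2035.20)) / (2·2000) = (−1900 + √19891600.00) / 4000 ≈ 0.6400.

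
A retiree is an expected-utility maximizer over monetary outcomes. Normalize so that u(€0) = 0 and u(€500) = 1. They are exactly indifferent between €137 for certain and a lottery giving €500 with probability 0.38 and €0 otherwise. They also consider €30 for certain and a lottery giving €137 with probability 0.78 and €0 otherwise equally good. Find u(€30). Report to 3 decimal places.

0.296

First, u(€137) = 0.38·u(€500) + 0.62·u(€0) = 0.38.
Chaining: u(€30) = 0.78·0.38 + 0.22·0.00 = 0.2964.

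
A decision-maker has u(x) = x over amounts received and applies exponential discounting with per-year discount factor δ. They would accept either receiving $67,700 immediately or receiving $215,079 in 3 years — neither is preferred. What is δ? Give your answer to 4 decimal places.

Equating discounted utilities: u(67700) = δ^3·u(215079) ⇒ δ^3 = u(67700)/u(215079).
With u(x) = x: δ^3 = 67700/215079 = 0.31477.
Taking the cube root: δ = 0.31477^(1/3) ≈ 0.6802.

δ ≈ 0.6802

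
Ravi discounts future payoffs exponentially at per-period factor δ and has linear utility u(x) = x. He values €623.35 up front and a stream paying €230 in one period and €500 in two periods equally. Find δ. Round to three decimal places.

The stream is worth 230δ + 500δ² today, so 230δ + 500δ² = 623.35.
That is, 500δ² + 230δ − 623.35 = 0, a quadratic in δ.
By the quadratic formula (taking the positive root), δ = (−230 + √1299600.00) / 1000 ≈ 0.910.

δ ≈ 0.910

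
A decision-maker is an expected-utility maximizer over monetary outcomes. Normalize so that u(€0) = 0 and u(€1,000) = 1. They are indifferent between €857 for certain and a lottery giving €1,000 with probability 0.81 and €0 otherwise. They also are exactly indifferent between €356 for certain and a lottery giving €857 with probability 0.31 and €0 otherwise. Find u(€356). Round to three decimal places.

0.251

First, u(€857) = 0.81·u(€1,000) + 0.19·u(€0) = 0.81.
Then u(€356) = 0.31·u(€857) + 0.69·u(€0) = 0.31·0.81 + 0.69·0.00 = 0.2511.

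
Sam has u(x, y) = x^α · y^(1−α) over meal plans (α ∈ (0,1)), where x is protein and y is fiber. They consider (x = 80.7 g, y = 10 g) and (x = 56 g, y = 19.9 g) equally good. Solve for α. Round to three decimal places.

The Cobb–Douglas utilities coincide, so 80.7^α·10^(1−α) = 56^α·19.9^(1−α).
(80.7/56)^α = (19.9/10)^(1−α); take logs: α·ln(80.7/56) = (1−α)·ln(19.9/10), i.e. α·0.365387 = (1−α)·0.688135.
With A = 0.365387 and B = 0.688135: α·A = (1−α)·B, so α = B/(A+B) = 0.688135/1.053522 ≈ 0.653.

α ≈ 0.653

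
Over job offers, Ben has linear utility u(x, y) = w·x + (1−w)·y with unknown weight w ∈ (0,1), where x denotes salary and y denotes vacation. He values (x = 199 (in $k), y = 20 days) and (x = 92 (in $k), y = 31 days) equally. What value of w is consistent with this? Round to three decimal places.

u(199,20) = u(92,31) means w·199 + (1−w)·20 = w·92 + (1−w)·31.
Rearranging, 107·w − 11·(1−w) = 0.
The marginal rate of substitution is 11/107, so w = 11/(107+11) = 0.093.

w = 0.093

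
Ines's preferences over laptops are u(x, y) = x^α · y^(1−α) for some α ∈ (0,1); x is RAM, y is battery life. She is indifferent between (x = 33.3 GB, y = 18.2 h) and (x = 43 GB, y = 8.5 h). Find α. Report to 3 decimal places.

α ≈ 0.749

Indifference: 33.3^α · 18.2^(1−α) = 43^α · 8.5^(1−α).
(33.3/43)^α = (8.5/18.2)^(1−α); take logs: α·ln(33.3/43) = (1−α)·ln(8.5/18.2), i.e. α·-0.255643 = (1−α)·-0.761355.
With A = -0.255643 and B = -0.761355: α·A = (1−α)·B, so α = B/(A+B) = -0.761355/-1.016998 ≈ 0.749.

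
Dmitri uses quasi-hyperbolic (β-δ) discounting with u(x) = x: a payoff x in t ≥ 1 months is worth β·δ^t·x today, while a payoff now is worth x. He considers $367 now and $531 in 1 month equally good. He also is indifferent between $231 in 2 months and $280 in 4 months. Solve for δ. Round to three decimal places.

From the later pair, β·δ^2·231 = β·δ^4·280; dividing through, δ^2 = 231/280 = 0.82500, so δ = 0.90830.

δ ≈ 0.908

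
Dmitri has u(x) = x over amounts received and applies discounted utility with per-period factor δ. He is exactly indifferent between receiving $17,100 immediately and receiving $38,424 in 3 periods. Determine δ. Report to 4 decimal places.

δ ≈ 0.7635

Indifference means u(17100) = δ^3 · u(38424), so δ^3 = u(17100)/u(38424).
With u(x) = x: δ^3 = 17100/38424 = 0.44503.
Hence δ = (0.44503)^(1/3) = 0.763480.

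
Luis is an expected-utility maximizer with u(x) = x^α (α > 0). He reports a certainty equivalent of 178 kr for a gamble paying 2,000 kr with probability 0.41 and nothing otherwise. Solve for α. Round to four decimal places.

EU(lottery) = 0.41·2000^α + 0.59·0 = 0.41·2000^α.
Indifference: 178^α = 0.41·2000^α, so (178/2000)^α = 0.41.
Take logs: α = ln 0.41 / ln(178/2000) ≈ 0.368563.

α ≈ 0.3686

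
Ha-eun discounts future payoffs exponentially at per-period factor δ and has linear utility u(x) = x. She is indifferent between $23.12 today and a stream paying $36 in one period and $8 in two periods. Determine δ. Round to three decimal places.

The stream is worth 36δ + 8δ² today, so 36δ + 8δ² = 23.12.
So 8δ² + 36δ − 23.12 = 0.
δ = (−36 + √(36² + 4·8·23.12)) / (2·8) = (−36 + √2035.84) / 16 ≈ 0.570.

δ ≈ 0.570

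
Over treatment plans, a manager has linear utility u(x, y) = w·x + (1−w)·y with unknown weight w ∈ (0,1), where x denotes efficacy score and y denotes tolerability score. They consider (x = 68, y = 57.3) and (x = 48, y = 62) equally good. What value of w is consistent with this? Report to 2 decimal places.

w = 0.19

u(68,57.3) = u(48,62) means w·68 + (1−w)·57.3 = w·48 + (1−w)·62.
Rearranging, 20·w − 4.7·(1−w) = 0.
The marginal rate of substitution is 4.7/20, so w = 4.7/(20+4.7) = 0.19.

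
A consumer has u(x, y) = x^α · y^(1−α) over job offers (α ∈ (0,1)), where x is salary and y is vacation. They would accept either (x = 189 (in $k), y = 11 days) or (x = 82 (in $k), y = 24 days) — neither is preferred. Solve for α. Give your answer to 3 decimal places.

Set the two utilities equal: 189^α·11^(1−α) = 82^α·24^(1−α).
Rearrange to (189/82)^α = (24/11)^(1−α) and take logs: α·0.835028 = (1−α)·0.780159.
So α/(1−α) = (0.780159)/(0.835028) = 0.934291, and α = 0.934291/1.934291 ≈ 0.483.

α ≈ 0.483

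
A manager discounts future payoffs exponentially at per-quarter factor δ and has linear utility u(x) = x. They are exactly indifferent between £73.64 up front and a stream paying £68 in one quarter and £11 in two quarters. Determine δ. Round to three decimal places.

The stream is worth 68δ + 11δ² today, so 68δ + 11δ² = 73.64.
That is, 11δ² + 68δ − 73.64 = 0, a quadratic in δ.
The positive root is δ = [−68 + √(68² + 4·11·73.64)] / (2·11) = (−68 + 88.680)/22 ≈ 0.940.

δ ≈ 0.940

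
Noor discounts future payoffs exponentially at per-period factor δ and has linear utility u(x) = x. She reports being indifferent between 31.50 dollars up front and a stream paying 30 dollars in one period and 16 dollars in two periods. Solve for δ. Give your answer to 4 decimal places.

δ ≈ 0.7500

Present value of the stream is 30·δ + 16·δ². Indifference gives 30δ + 16δ² = 31.50.
So 16δ² + 30δ − 31.50 = 0.
The positive root is δ = [−30 + √(30² + 4·16·31.50)] / (2·16) = (−30 + 54.000)/32 ≈ 0.7500.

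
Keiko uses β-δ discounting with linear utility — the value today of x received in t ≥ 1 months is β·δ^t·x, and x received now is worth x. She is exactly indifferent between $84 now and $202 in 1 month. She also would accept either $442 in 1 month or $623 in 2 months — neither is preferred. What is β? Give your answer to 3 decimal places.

β ≈ 0.586

Both payoffs in the second observation are in the future, so β drops out: δ^1·442 = δ^2·623 ⇒ δ = 442/623 = 0.70947.
Now use the now-vs-future pair: 84 = β·δ·202 gives β = 84/(0.70947·202) ≈ 0.586.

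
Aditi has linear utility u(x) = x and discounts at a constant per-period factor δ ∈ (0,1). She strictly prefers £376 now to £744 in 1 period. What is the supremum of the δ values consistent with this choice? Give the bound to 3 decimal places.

The preference means 376 > δ·744.
So δ < 376/744 = 0.50538.

δ < 0.505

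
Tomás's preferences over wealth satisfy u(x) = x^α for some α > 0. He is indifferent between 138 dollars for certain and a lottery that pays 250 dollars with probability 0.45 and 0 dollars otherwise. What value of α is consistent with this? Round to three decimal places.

α ≈ 1.344

Since u(0) = 0, the lottery's EU is 0.45·250^α.
Indifference: 138^α = 0.45·250^α, so (138/250)^α = 0.45.
Take logs: α = ln 0.45 / ln(138/250) ≈ 1.34382.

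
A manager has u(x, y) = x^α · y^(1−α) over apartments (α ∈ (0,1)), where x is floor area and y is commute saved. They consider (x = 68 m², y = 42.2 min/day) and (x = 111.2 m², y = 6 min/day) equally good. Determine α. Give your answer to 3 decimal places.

α ≈ 0.799

Indifference: 68^α · 42.2^(1−α) = 111.2^α · 6^(1−α).
Rearrange to (68/111.2)^α = (6/42.2)^(1−α) and take logs: α·-0.491823 = (1−α)·-1.950661.
So α/(1−α) = (-1.950661)/(-0.491823) = 3.966185, and α = 3.966185/4.966185 ≈ 0.799.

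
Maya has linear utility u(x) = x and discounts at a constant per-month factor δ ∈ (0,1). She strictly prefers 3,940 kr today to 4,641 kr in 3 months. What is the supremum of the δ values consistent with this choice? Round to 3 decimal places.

δ < 0.947

Under u(x) = x this choice says 3940 > δ^3·4641.
Hence δ^3 < 3940/4641 = 0.84895, and x ↦ x^(1/3) is increasing on (0,∞).
δ < (3940/4641)^(1/3) ≈ 0.947.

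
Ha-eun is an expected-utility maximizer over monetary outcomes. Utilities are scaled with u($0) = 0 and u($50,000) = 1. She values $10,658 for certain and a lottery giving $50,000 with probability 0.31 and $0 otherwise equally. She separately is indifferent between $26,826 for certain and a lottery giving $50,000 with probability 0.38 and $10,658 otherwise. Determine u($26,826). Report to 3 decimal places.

0.572

The first gamble pins u($10,658): it must equal 0.31·1 + 0.69·0 = 0.31.
The second indifference gives u($26,826) = 0.38·u($50,000) + 0.62·u($10,658) = 0.38·1.00 + 0.62·0.31 = 0.5722.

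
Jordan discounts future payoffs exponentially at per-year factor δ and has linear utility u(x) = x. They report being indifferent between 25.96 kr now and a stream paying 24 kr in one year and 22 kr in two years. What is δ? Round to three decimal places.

δ ≈ 0.670

The stream is worth 24δ + 22δ² today, so 24δ + 22δ² = 25.96.
Rearranged: 22δ² + 24δ − 25.96 = 0.
By the quadratic formula (taking the positive root), δ = (−24 + √2860.48) / 44 ≈ 0.670.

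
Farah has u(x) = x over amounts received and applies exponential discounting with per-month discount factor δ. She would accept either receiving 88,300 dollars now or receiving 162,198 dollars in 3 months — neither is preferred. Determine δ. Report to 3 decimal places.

The payoff in 3 months is discounted by δ^3, so u(88300) = δ^3·u(162198) and δ^3 = u(88300)/u(162198).
With u(x) = x: δ^3 = 88300/162198 = 0.54440.
Hence δ = (0.54440)^(1/3) = 0.81653.

δ ≈ 0.817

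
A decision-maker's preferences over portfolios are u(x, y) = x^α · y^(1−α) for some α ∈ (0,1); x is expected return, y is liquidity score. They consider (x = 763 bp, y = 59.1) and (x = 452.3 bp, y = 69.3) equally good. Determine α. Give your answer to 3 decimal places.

α ≈ 0.233

The Cobb–Douglas utilities coincide, so 763^α·59.1^(1−α) = 452.3^α·69.3^(1−α).
Rearrange to (763/452.3)^α = (69.3/59.1)^(1−α) and take logs: α·0.522912 = (1−α)·0.159214.
With A = 0.522912 and B = 0.159214: α·A = (1−α)·B, so α = B/(A+B) = 0.159214/0.682126 ≈ 0.233.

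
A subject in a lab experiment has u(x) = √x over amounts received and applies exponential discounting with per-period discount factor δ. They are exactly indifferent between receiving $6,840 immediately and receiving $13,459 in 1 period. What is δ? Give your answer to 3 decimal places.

The payoff in 1 period is discounted by δ, so u(6840) = δ·u(13459) and δ = u(6840)/u(13459).
Since u(x) = √x, δ = √(6840/13459) = 0.71289.

δ ≈ 0.713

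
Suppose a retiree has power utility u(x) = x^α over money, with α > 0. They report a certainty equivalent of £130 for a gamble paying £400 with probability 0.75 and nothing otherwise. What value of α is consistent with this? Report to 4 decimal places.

Since u(0) = 0, the lottery's EU is 0.75·400^α.
Equating: 130^α = 0.75·400^α, i.e. 0.3250^α = 0.75.
Take logs: α = ln 0.75 / ln(130/400) ≈ 0.255961.

α ≈ 0.2560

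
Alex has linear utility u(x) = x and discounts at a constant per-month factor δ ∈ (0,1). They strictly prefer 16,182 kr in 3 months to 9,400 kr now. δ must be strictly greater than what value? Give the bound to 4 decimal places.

Under u(x) = x this choice says 9400 < δ^3·16182.
Hence δ^3 > 9400/16182 = 0.58089, and x ↦ x^(1/3) is increasing on (0,∞).
δ > 0.58089^(1/3) = 0.8344.

δ > 0.8344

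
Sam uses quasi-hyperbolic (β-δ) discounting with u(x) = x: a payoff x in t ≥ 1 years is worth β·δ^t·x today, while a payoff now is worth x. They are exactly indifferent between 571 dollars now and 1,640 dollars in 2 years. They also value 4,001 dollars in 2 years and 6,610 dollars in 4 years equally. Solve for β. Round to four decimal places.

β ≈ 0.5752

The second indifference involves only future payoffs, so β cancels: β·δ^2·4001 = β·δ^4·6610, giving δ^2 = 4001/6610 = 0.60530, so δ = 0.77801.
Substituting δ into 571 = β·δ^2·1640: β = 571/(992.684) ≈ 0.5752.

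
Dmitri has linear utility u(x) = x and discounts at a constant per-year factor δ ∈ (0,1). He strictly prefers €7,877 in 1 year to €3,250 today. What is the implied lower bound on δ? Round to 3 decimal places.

The preference means 3250 < δ·7877.
Dividing through by 7877 gives δ > 0.41259.

δ > 0.413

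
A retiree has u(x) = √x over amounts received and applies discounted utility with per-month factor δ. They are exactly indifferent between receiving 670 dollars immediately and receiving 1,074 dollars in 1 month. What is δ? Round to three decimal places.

The payoff in 1 month is discounted by δ, so u(670) = δ·u(1074) and δ = u(670)/u(1074).
Since u(x) = √x, δ = √(670/1074) = 0.78983.

δ ≈ 0.790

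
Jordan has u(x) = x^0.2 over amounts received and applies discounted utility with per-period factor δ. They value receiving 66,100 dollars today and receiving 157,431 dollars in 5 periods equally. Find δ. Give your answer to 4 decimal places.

δ ≈ 0.9659

Equating discounted utilities: u(66100) = δ^5·u(157431) ⇒ δ^5 = u(66100)/u(157431).
With u(x) = x^0.2: δ^5 = 66100^0.2/157431^0.2 = (66100/157431)^0.2 = 0.84066.
Taking the 5th root: δ = 0.84066^(1/5) ≈ 0.9659.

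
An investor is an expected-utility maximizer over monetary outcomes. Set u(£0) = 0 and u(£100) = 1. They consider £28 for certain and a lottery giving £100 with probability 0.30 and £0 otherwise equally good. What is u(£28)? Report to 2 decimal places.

u(£28) equals the lottery's expected utility: 0.30·1 + 0.70·0 = 0.30.

0.30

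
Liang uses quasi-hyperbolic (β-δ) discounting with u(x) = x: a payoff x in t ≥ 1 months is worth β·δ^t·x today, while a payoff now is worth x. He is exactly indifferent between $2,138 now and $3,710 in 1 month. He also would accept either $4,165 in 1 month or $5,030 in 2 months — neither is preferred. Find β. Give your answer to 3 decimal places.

β ≈ 0.696

Both payoffs in the second observation are in the future, so β drops out: δ^1·4165 = δ^2·5030 ⇒ δ = 4165/5030 = 0.82803.
The first indifference: 2138 = β·δ·3710, so β = 2138/(δ·3710) = 2138/(0.82803·3710) ≈ 0.696.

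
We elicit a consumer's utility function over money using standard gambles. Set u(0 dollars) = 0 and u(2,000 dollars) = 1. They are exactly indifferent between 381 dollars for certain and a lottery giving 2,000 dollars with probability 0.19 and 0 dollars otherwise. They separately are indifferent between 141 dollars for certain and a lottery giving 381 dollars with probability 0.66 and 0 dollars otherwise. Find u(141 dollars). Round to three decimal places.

From the first indifference, u(381 dollars) = 0.19·u(2,000 dollars) + 0.81·u(0 dollars) = 0.19·1 + 0.81·0 = 0.19.
Chaining: u(141 dollars) = 0.66·0.19 + 0.34·0.00 = 0.1254.

0.125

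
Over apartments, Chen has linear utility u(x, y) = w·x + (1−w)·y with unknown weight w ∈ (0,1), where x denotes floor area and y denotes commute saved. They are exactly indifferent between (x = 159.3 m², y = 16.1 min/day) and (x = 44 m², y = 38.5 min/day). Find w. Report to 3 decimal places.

Equating utilities: w·159.3 + (1−w)·16.1 = w·44 + (1−w)·38.5.
Collecting terms: w·115.3 = (1−w)·22.4.
Hence w = 22.4/(115.3+22.4) = 22.4/137.7 = 0.163.

w = 0.163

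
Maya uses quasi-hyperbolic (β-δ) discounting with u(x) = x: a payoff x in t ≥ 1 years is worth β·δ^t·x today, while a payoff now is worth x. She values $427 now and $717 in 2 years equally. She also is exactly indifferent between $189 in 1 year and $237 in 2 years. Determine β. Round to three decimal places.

β ≈ 0.936

The second indifference involves only future payoffs, so β cancels: β·δ^1·189 = β·δ^2·237, giving δ = 189/237 = 0.79747.
Now use the now-vs-future pair: 427 = β·δ^2·717 gives β = 427/(0.63596·717) ≈ 0.936.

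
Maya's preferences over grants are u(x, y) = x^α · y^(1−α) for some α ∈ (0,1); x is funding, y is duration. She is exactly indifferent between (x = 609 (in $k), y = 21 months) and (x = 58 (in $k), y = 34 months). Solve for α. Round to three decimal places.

Indifference: 609^α · 21^(1−α) = 58^α · 34^(1−α).
Rearrange to (609/58)^α = (34/21)^(1−α) and take logs: α·2.351375 = (1−α)·0.481838.
With A = 2.351375 and B = 0.481838: α·A = (1−α)·B, so α = B/(A+B) = 0.481838/2.833213 ≈ 0.170.

α ≈ 0.170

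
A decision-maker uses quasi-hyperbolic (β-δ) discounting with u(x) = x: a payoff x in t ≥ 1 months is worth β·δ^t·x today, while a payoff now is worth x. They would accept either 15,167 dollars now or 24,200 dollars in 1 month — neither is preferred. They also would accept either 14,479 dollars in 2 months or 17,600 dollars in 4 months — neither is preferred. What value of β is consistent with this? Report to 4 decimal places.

Both payoffs in the second observation are in the future, so β drops out: δ^2·14479 = δ^4·17600 ⇒ δ^2 = 14479/17600 = 0.82267, so δ = 0.90701.
The first indifference: 15167 = β·δ·24200, so β = 15167/(δ·24200) = 15167/(0.90701·24200) ≈ 0.6910.

β ≈ 0.6910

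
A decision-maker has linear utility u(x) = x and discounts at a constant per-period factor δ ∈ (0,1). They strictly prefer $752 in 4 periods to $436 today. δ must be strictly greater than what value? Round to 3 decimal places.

δ > 0.873

Under u(x) = x this choice says 436 < δ^4·752.
Dividing by 752: δ^4 > 0.57979. Both sides are positive, so the 4th root keeps the direction.
δ > (436/752)^(1/4) ≈ 0.873.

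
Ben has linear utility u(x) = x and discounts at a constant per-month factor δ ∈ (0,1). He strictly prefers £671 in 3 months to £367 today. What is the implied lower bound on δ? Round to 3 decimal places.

Under u(x) = x this choice says 367 < δ^3·671.
Dividing by 671: δ^3 > 0.54694. Both sides are positive, so the cube root keeps the direction.
δ > (367/671)^(1/3) ≈ 0.818.

δ > 0.818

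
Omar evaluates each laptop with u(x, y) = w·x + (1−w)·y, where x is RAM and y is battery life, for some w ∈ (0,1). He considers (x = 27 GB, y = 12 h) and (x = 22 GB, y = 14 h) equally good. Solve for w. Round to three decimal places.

w = 0.286

Indifference: w·27 + (1−w)·12 = w·22 + (1−w)·14.
Collecting terms: w·5 = (1−w)·2.
The marginal rate of substitution is 2/5, so w = 2/(5+2) = 0.286.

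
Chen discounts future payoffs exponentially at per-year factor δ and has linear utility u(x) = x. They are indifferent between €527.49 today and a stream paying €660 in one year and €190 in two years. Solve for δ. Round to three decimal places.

δ ≈ 0.670

The stream is worth 660δ + 190δ² today, so 660δ + 190δ² = 527.49.
That is, 190δ² + 660δ − 527.49 = 0, a quadratic in δ.
By the quadratic formula (taking the positive root), δ = (−660 + √836492.40) / 380 ≈ 0.670.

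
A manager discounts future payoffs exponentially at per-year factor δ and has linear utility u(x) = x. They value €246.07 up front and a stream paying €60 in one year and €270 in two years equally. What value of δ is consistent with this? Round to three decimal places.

δ ≈ 0.850

Present value of the stream is 60·δ + 270·δ². Indifference gives 60δ + 270δ² = 246.07.
That is, 270δ² + 60δ − 246.07 = 0, a quadratic in δ.
δ = (−60 + √(60² + 4·270·246.07)) / (2·270) = (−60 + √269355.60) / 540 ≈ 0.850.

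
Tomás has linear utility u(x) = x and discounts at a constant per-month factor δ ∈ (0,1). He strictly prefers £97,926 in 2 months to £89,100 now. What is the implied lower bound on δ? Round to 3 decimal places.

δ > 0.954

The preference means 89100 < δ^2·97926.
Hence δ^2 > 89100/97926 = 0.90987, and x ↦ x^(1/2) is increasing on (0,∞).
δ > 0.90987^(1/2) = 0.954.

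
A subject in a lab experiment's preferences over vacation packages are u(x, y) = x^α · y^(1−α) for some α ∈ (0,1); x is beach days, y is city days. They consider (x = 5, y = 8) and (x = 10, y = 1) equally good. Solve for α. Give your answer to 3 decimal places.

α ≈ 0.750

The Cobb–Douglas utilities coincide, so 5^α·8^(1−α) = 10^α·1^(1−α).
Rearrange to (5/10)^α = (1/8)^(1−α) and take logs: α·-0.693147 = (1−α)·-2.079442.
Thus α·(-2.772589) = -2.079442, so α = -2.079442/-2.772589 ≈ 0.750.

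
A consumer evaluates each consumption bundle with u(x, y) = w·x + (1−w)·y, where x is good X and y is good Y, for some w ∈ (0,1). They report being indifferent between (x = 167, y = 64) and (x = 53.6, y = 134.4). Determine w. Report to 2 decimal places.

w = 0.38

Indifference: w·167 + (1−w)·64 = w·53.6 + (1−w)·134.4.
Collecting terms: w·113.4 = (1−w)·70.4.
Hence w = 70.4/(113.4+70.4) = 70.4/183.8 = 0.38.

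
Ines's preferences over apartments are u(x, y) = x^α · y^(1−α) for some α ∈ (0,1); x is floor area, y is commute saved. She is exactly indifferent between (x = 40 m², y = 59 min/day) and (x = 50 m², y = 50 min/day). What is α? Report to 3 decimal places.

α ≈ 0.426

Set the two utilities equal: 40^α·59^(1−α) = 50^α·50^(1−α).
Rearrange to (40/50)^α = (50/59)^(1−α) and take logs: α·-0.223144 = (1−α)·-0.165514.
With A = -0.223144 and B = -0.165514: α·A = (1−α)·B, so α = B/(A+B) = -0.165514/-0.388658 ≈ 0.426.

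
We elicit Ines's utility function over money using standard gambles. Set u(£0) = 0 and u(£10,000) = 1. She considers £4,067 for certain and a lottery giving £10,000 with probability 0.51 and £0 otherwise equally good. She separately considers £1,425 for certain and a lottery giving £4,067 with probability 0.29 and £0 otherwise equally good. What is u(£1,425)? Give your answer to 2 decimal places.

0.15

The first gamble pins u(£4,067): it must equal 0.51·1 + 0.49·0 = 0.51.
Then u(£1,425) = 0.29·u(£4,067) + 0.71·u(£0) = 0.29·0.51 + 0.71·0.00 = 0.1479.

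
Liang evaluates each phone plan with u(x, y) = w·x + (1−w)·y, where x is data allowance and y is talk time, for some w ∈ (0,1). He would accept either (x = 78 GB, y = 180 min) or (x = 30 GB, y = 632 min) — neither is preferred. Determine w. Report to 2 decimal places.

u(78,180) = u(30,632) means w·78 + (1−w)·180 = w·30 + (1−w)·632.
w·(78−30) = (1−w)·(632−180), i.e. w·48 = (1−w)·452.
The marginal rate of substitution is 452/48, so w = 452/(48+452) = 0.90.

w = 0.90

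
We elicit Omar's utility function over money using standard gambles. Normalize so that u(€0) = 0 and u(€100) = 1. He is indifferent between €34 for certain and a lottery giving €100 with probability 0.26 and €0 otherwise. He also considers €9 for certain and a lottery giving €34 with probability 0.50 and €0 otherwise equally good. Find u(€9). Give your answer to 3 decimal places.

0.130

From the first indifference, u(€34) = 0.26·u(€100) + 0.74·u(€0) = 0.26·1 + 0.74·0 = 0.26.
Chaining: u(€9) = 0.50·0.26 + 0.50·0.00 = 0.1300.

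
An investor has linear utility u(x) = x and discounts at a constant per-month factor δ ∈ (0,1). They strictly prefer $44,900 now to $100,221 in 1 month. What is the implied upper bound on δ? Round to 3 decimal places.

δ < 0.448

Under u(x) = x this choice says 44900 > δ·100221.
So δ < 44900/100221 = 0.44801.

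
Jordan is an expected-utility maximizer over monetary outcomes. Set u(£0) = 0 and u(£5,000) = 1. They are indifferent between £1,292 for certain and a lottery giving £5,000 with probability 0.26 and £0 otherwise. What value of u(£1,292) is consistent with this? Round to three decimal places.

0.260

By the standard-gamble method, u(£1,292) is just the indifference probability on the best outcome: 0.26.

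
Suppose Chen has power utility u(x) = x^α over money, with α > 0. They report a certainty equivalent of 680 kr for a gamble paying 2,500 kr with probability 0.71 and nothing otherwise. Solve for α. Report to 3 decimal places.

α ≈ 0.263

EU(lottery) = 0.71·2500^α + 0.29·0 = 0.71·2500^α.
Setting u(680) equal to that: 680^α = 0.71·2500^α ⇒ (680/2500)^α = 0.71.
Take logs: α = ln 0.71 / ln(680/2500) ≈ 0.26306.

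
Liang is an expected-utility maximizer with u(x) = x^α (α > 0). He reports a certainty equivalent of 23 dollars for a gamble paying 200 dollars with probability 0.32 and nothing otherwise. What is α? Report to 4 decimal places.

α ≈ 0.5268

EU(lottery) = 0.32·200^α + 0.68·0 = 0.32·200^α.
Setting u(23) equal to that: 23^α = 0.32·200^α ⇒ (23/200)^α = 0.32.
Taking logs: α·ln(23/200) = ln(0.32), so α = -1.1394343 / -2.1628232 ≈ 0.5268.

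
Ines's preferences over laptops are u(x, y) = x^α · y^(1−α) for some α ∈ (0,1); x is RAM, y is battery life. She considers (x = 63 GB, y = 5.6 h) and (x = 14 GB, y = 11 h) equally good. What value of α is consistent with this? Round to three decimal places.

α ≈ 0.310

Indifference: 63^α · 5.6^(1−α) = 14^α · 11^(1−α).
Rearrange to (63/14)^α = (11/5.6)^(1−α) and take logs: α·1.504077 = (1−α)·0.675129.
So α/(1−α) = (0.675129)/(1.504077) = 0.448866, and α = 0.448866/1.448866 ≈ 0.310.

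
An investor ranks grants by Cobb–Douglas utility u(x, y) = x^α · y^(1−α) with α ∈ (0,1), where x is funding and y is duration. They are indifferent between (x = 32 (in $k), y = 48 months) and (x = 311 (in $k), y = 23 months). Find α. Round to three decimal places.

α ≈ 0.244

The Cobb–Douglas utilities coincide, so 32^α·48^(1−α) = 311^α·23^(1−α).
Taking logs: α·ln 32 + (1−α)·ln 48 = α·ln 311 + (1−α)·ln 23, i.e. α·-2.274057 = (1−α)·-0.735707.
So α/(1−α) = (-0.735707)/(-2.274057) = 0.323522, and α = 0.323522/1.323522 ≈ 0.244.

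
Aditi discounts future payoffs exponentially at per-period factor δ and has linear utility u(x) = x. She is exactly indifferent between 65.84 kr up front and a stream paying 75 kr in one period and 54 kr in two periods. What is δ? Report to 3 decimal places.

δ ≈ 0.610

Present value of the stream is 75·δ + 54·δ². Indifference gives 75δ + 54δ² = 65.84.
Rearranged: 54δ² + 75δ − 65.84 = 0.
By the quadratic formula (taking the positive root), δ = (−75 + √19846.44) / 108 ≈ 0.610.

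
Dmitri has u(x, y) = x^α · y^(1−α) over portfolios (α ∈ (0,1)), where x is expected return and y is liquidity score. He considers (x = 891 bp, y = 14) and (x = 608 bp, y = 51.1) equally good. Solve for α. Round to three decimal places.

α ≈ 0.772

Indifference: 891^α · 14^(1−α) = 608^α · 51.1^(1−α).
(891/608)^α = (51.1/14)^(1−α); take logs: α·ln(891/608) = (1−α)·ln(51.1/14), i.e. α·0.382170 = (1−α)·1.294727.
Thus α·(1.676897) = 1.294727, so α = 1.294727/1.676897 ≈ 0.772.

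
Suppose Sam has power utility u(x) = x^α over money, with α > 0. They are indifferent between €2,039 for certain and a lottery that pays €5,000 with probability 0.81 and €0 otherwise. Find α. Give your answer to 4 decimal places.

α ≈ 0.2349

Since u(0) = 0, the lottery's EU is 0.81·5000^α.
Indifference: 2039^α = 0.81·5000^α, so (2039/5000)^α = 0.81.
Take logs: α = ln 0.81 / ln(2039/5000) ≈ 0.234923.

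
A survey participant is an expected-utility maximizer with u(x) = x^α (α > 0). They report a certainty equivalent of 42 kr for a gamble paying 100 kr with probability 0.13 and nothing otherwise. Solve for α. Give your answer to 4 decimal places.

α ≈ 2.3518

The lottery's expected utility is 0.13·u(100) + 0.87·u(0) = 0.13·100^α (since u(0) = 0 for α > 0).
Setting u(42) equal to that: 42^α = 0.13·100^α ⇒ (42/100)^α = 0.13.
Taking logs: α·ln(42/100) = ln(0.13), so α = -2.0402208 / -0.8675006 ≈ 2.3518.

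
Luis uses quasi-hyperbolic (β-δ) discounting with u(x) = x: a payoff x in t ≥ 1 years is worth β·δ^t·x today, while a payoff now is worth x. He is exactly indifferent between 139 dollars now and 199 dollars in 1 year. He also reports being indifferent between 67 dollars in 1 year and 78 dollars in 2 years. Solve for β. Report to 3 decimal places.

Both payoffs in the second observation are in the future, so β drops out: δ^1·67 = δ^2·78 ⇒ δ = 67/78 = 0.85897.
Now use the now-vs-future pair: 139 = β·δ·199 gives β = 139/(0.85897·199) ≈ 0.813.

β ≈ 0.813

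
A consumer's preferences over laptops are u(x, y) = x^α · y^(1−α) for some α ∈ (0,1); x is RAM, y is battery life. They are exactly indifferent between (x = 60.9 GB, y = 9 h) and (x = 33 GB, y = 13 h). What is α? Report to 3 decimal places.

α ≈ 0.375

Set the two utilities equal: 60.9^α·9^(1−α) = 33^α·13^(1−α).
Taking logs: α·ln 60.9 + (1−α)·ln 9 = α·ln 33 + (1−α)·ln 13, i.e. α·0.612726 = (1−α)·0.367725.
So α/(1−α) = (0.367725)/(0.612726) = 0.600146, and α = 0.600146/1.600146 ≈ 0.375.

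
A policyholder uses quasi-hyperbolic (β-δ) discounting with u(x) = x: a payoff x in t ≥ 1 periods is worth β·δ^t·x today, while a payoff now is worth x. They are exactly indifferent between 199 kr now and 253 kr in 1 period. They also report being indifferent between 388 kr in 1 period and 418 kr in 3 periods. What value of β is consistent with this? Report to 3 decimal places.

β ≈ 0.816

The second indifference involves only future payoffs, so β cancels: β·δ^1·388 = β·δ^3·418, giving δ^2 = 388/418 = 0.92823, so δ = 0.96345.
The first indifference: 199 = β·δ·253, so β = 199/(δ·253) = 199/(0.96345·253) ≈ 0.816.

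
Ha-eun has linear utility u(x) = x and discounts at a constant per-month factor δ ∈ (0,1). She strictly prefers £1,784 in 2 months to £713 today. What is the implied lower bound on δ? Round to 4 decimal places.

The preference means 713 < δ^2·1784.
Dividing by 1784: δ^2 > 0.39966. Both sides are positive, so the square root keeps the direction.
δ > (713/1784)^(1/2) ≈ 0.6322.

δ > 0.6322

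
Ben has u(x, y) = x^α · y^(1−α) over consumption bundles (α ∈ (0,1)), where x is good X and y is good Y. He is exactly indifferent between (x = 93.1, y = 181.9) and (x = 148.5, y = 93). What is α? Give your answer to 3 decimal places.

α ≈ 0.590

The Cobb–Douglas utilities coincide, so 93.1^α·181.9^(1−α) = 148.5^α·93^(1−α).
Taking logs: α·ln 93.1 + (1−α)·ln 181.9 = α·ln 148.5 + (1−α)·ln 93, i.e. α·-0.466911 = (1−α)·-0.670858.
So α/(1−α) = (-0.670858)/(-0.466911) = 1.436801, and α = 1.436801/2.436801 ≈ 0.590.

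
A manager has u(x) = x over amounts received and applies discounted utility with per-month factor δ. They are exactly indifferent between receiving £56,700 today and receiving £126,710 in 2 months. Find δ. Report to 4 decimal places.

δ ≈ 0.6689

The payoff in 2 months is discounted by δ^2, so u(56700) = δ^2·u(126710) and δ^2 = u(56700)/u(126710).
With u(x) = x: δ^2 = 56700/126710 = 0.44748.
So δ = 0.44748^(1/2) ≈ 0.6689.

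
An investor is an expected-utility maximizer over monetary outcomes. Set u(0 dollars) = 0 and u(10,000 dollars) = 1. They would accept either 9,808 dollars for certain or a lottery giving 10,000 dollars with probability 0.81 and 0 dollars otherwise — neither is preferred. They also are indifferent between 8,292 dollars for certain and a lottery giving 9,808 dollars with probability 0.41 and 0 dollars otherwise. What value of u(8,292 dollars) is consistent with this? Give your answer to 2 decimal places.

0.33

From the first indifference, u(9,808 dollars) = 0.81·u(10,000 dollars) + 0.19·u(0 dollars) = 0.81·1 + 0.19·0 = 0.81.
Then u(8,292 dollars) = 0.41·u(9,808 dollars) + 0.59·u(0 dollars) = 0.41·0.81 + 0.59·0.00 = 0.3321.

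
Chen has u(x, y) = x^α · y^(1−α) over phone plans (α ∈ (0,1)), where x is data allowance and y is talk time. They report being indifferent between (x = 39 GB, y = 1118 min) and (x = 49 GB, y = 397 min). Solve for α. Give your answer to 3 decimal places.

α ≈ 0.819

Set the two utilities equal: 39^α·1118^(1−α) = 49^α·397^(1−α).
Taking logs: α·ln 39 + (1−α)·ln 1118 = α·ln 49 + (1−α)·ln 397, i.e. α·-0.228259 = (1−α)·-1.035360.
With A = -0.228259 and B = -1.035360: α·A = (1−α)·B, so α = B/(A+B) = -1.035360/-1.263619 ≈ 0.819.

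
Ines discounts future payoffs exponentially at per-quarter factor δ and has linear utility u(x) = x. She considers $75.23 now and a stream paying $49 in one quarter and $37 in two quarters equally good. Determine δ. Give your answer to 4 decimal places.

Present value of the stream is 49·δ + 37·δ². Indifference gives 49δ + 37δ² = 75.23.
So 37δ² + 49δ − 75.23 = 0.
The positive root is δ = [−49 + √(49² + 4·37·75.23)] / (2·37) = (−49 + 116.340)/74 ≈ 0.9100.

δ ≈ 0.9100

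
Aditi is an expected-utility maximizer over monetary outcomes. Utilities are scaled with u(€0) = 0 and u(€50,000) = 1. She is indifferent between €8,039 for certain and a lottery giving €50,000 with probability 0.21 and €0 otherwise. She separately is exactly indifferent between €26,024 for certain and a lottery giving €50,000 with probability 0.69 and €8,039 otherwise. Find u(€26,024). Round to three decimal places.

0.755

The first gamble pins u(€8,039): it must equal 0.21·1 + 0.79·0 = 0.21.
Then u(€26,024) = 0.69·u(€50,000) + 0.31·u(€8,039) = 0.69·1.00 + 0.31·0.21 = 0.7551.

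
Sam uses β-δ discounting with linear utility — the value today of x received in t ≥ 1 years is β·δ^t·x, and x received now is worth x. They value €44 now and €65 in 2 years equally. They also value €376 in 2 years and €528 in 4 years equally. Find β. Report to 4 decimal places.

The second indifference involves only future payoffs, so β cancels: β·δ^2·376 = β·δ^4·528, giving δ^2 = 376/528 = 0.71212, so δ = 0.84387.
Now use the now-vs-future pair: 44 = β·δ^2·65 gives β = 44/(0.71212·65) ≈ 0.9506.

β ≈ 0.9506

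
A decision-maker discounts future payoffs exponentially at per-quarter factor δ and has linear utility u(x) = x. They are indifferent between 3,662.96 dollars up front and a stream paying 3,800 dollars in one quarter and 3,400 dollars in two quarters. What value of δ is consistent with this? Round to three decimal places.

The stream is worth 3800δ + 3400δ² today, so 3800δ + 3400δ² = 3662.96.
So 3400δ² + 3800δ − 3662.96 = 0.
By the quadratic formula (taking the positive root), δ = (−3800 + √64256256.00) / 6800 ≈ 0.620.

δ ≈ 0.620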